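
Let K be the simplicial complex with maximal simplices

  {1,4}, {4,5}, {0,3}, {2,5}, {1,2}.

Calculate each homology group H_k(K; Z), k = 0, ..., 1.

Take the total order 0 < 1 < 2 < 3 < 4 < 5 on the vertex set. Then K (dimension 1) consists of the simplices:

  0-simplices (6): [0], [1], [2], [3], [4], [5]
  1-simplices (5): [0,3], [1,2], [1,4], [2,5], [4,5]

so the chain groups are C_0 ≅ Z^6, C_1 ≅ Z^5.

∂_1: C_1 → C_0 sends each edge [p,q] (with p < q) to q − p.
The resulting 6×5 matrix has rank 4, and its Smith normal form has invariant factors (1,1,1,1).

Computing H_k = (kernel of ∂_k) / (image of ∂_{k+1}):

  H_0: rank C_0 − rank ∂_1 = 6 − 4 = 2, and the invariant factors of ∂_1 are all 1, so H_0 ≅ Z^2.
  H_1: rank ker ∂_1 − rank ∂_2 = (5 − 4) − 0 = 1, and there is no ∂_2, so H_1 ≅ Z.

H_0 = Z^2,  H_1 = Z.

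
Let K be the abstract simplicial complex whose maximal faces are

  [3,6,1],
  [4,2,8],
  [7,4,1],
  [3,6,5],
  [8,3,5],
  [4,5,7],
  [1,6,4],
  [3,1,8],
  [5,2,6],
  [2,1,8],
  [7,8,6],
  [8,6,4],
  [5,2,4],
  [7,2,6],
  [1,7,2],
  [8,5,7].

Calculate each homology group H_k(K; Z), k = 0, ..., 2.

H_0 ≅ Z,  H_1 ≅ Z^2,  H_2 ≅ Z.

Order the vertices as 1 < 2 < 3 < 4 < 5 < 6 < 7 < 8. Listing each simplex with vertices in this order, K has dimension 2 with simplices:

  0-simplices (8): [1], [2], [3], [4], [5], [6], [7], [8]
  1-simplices (24): (24 of them)
  2-simplices (16): [1,2,7], [1,2,8], [1,3,6], [1,3,8], [1,4,6], [1,4,7], [2,4,5], [2,4,8], [2,5,6], [2,6,7], [3,5,6], [3,5,8], [4,5,7], [4,6,8], [5,7,8], [6,7,8]

so the chain groups are C_0 ≅ Z^8, C_1 ≅ Z^24, C_2 ≅ Z^16.

The boundary map ∂_1: C_1 → C_0 maps an edge to its endpoints' difference, ∂[p,q] = q − p. For instance
  ∂[5,7] = [7] − [5].
This gives a 8×24 integer matrix of rank 7; reducing to Smith normal form yields diagonal entries (1,1,1,1,1,1,1).

Boundary ∂_2: C_2 → C_1 maps a triangle to the signed sum of its edges. For instance
  ∂[1,3,8] = [3,8] − [1,8] + [1,3],
  ∂[6,7,8] = [7,8] − [6,8] + [6,7].
The 24×16 boundary matrix has rank 15 and Smith normal form diag(1,1,1,1,1,1,1,1,1,1,1,1,1,1,1).

Computing H_k = (kernel of ∂_k) / (image of ∂_{k+1}):

  H_0: rank C_0 − rank ∂_1 = 8 − 7 = 1, and the invariant factors of ∂_1 are all 1, so H_0 = Z.
  H_1: rank ker ∂_1 − rank ∂_2 = (24 − 7) − 15 = 2, and the invariant factors of ∂_2 are all 1, so H_1 = Z^2.
  H_2: rank ker ∂_2 − rank ∂_3 = (16 − 15) − 0 = 1, and there is no ∂_3, so H_2 = Z.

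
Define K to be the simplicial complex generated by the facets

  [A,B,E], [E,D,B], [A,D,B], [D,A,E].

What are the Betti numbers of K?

Order the vertices as A < B < D < E. Listing each simplex with vertices in this order, K has dimension 2 with simplices:

  0-simplices (4): A, B, D, E
  1-simplices (6): AB, AD, AE, BD, BE, DE
  2-simplices (4): ABD, ABE, ADE, BDE

so the chain groups are C_0 ≅ Z^4, C_1 ≅ Z^6, C_2 ≅ Z^4.

The boundary map ∂_1: C_1 → C_0 is given by ∂[p,q] = [q] − [p]. For instance
  ∂DE = E − D.
As a 4×6 matrix over Z this has rank 3, with invariant factors (1,1,1).

Boundary ∂_2: C_2 → C_1 acts by ∂[p,q,r] = [q,r] − [p,r] + [p,q]. For instance
  ∂ABE = BE − AE + AB,
  ∂ADE = DE − AE + AD.
As a 6×4 matrix over Z this has rank 3, with invariant factors (1,1,1).

From H_k ≅ ker(∂_k) / im(∂_{k+1}) we obtain:

  H_0: rank C_0 − rank ∂_1 = 4 − 3 = 1, and the invariant factors of ∂_1 are all 1, so H_0 = Z.
  H_1: rank ker ∂_1 − rank ∂_2 = (6 − 3) − 3 = 0, and the invariant factors of ∂_2 are all 1, so H_1 = 0.
  H_2: rank ker ∂_2 − rank ∂_3 = (4 − 3) − 0 = 1, and there is no ∂_3, so H_2 = Z.

Hence the Betti numbers are b_0 = 1, b_1 = 0, b_2 = 1.

b_0 = 1, b_1 = 0, b_2 = 1.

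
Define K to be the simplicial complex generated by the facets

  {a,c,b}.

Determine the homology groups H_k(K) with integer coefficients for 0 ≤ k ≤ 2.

We work with the vertex ordering a < b < c. The simplices of K, each written with vertices in increasing order, are:

  0-simplices (3): a, b, c
  1-simplices (3): ab, ac, bc
  2-simplices (1): abc

so the chain groups are C_0 ≅ Z^3, C_1 ≅ Z^3, C_2 ≅ Z^1.

∂_1: C_1 → C_0 maps an edge to its endpoints' difference, ∂[p,q] = q − p. For instance
  ∂ab = b − a.
The 3×3 boundary matrix has rank 2 and Smith normal form diag(1,1).

The boundary map ∂_2: C_2 → C_1 sends each 2-simplex [p,q,r] to [q,r] − [p,r] + [p,q]. For instance
  ∂abc = bc − ac + ab.
The 3×1 boundary matrix has rank 1 and Smith normal form diag(1).

Reading off H_k = ker ∂_k / im ∂_{k+1}:

  H_0: rank C_0 − rank ∂_1 = 3 − 2 = 1, and the invariant factors of ∂_1 are all 1, so H_0 ≅ Z.
  H_1: rank ker ∂_1 − rank ∂_2 = (3 − 2) − 1 = 0, and the invariant factors of ∂_2 are all 1, so H_1 ≅ 0.
  H_2: rank ker ∂_2 − rank ∂_3 = (1 − 1) − 0 = 0, and there is no ∂_3, so H_2 ≅ 0.

H_0 = Z,  H_1 = 0,  H_2 = 0.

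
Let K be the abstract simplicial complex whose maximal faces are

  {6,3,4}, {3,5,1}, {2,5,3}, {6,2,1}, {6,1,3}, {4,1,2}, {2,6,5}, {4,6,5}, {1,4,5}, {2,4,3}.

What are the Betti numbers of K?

b_0 = 1, b_1 = 0, b_2 = 0.

Order the vertices as 1 < 2 < 3 < 4 < 5 < 6. Listing each simplex with vertices in this order, K has dimension 2 with simplices:

  0-simplices (6): [1], [2], [3], [4], [5], [6]
  1-simplices (15): [1,2], [1,3], [1,4], [1,5], [1,6], [2,3], [2,4], [2,5], [2,6], [3,4], [3,5], [3,6], [4,5], [4,6], [5,6]
  2-simplices (10): [1,2,4], [1,2,6], [1,3,5], [1,3,6], [1,4,5], [2,3,4], [2,3,5], [2,5,6], [3,4,6], [4,5,6]

giving chain groups C_0 ≅ Z^6, C_1 ≅ Z^15, C_2 ≅ Z^10.

∂_1: C_1 → C_0 sends each edge [p,q] (with p < q) to q − p. For instance
  ∂[4,5] = [5] − [4].
As a 6×15 matrix over Z this has rank 5, with invariant factors (1,1,1,1,1).

The boundary map ∂_2: C_2 → C_1 sends each 2-simplex [p,q,r] to [q,r] − [p,r] + [p,q]. For instance
  ∂[3,4,6] = [4,6] − [3,6] + [3,4],
  ∂[4,5,6] = [5,6] − [4,6] + [4,5].
The 15×10 boundary matrix has rank 10 and Smith normal form diag(1,1,1,1,1,1,1,1,1,2).

Computing H_k = (kernel of ∂_k) / (image of ∂_{k+1}):

  H_0: rank C_0 − rank ∂_1 = 6 − 5 = 1, and the invariant factors of ∂_1 are all 1, so H_0 ≅ Z.
  H_1: rank ker ∂_1 − rank ∂_2 = (15 − 5) − 10 = 0, and ∂_2 has invariant factor 2 > 1, so H_1 ≅ Z/2Z.
  H_2: rank ker ∂_2 − rank ∂_3 = (10 − 10) − 0 = 0, and there is no ∂_3, so H_2 ≅ 0.

Hence the Betti numbers are b_0 = 1, b_1 = 0, b_2 = 0.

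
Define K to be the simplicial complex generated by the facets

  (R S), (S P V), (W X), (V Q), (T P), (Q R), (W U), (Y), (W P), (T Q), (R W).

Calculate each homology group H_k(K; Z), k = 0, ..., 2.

K has 10 vertices, 12 edges, 1 triangle.
rank ∂_0 = 0, rank ∂_1 = 8 ⇒ b_0 = 10 − 0 − 8 = 2; all invariant factors of ∂_1 are 1 so no torsion. So H_0 = Z^2.
rank ∂_1 = 8, rank ∂_2 = 1 ⇒ b_1 = 12 − 8 − 1 = 3; all invariant factors of ∂_2 are 1 so no torsion. So H_1 = Z^3.
rank ∂_2 = 1, rank ∂_3 = 0 ⇒ b_2 = 1 − 1 − 0 = 0. So H_2 = 0.

H_0 ≅ Z^2,  H_1 ≅ Z^3,  H_2 = 0.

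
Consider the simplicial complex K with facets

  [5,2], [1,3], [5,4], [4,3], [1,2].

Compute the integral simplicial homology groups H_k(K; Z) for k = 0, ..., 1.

H_0 ≅ Z,  H_1 ≅ Z.

Fix the vertex order 1 < 2 < 3 < 4 < 5 and write every simplex with vertices in increasing order. Then dim K = 1 and the simplices of K are:

  0-simplices (5): [1], [2], [3], [4], [5]
  1-simplices (5): [1,2], [1,3], [2,5], [3,4], [4,5]

so the chain groups are C_0 ≅ Z^5, C_1 ≅ Z^5.

The boundary map ∂_1: C_1 → C_0 maps an edge to its endpoints' difference, ∂[p,q] = q − p.
The resulting 5×5 matrix has rank 4, and its Smith normal form has invariant factors (1,1,1,1).

Reading off H_k = ker ∂_k / im ∂_{k+1}:

  H_0: rank C_0 − rank ∂_1 = 5 − 4 = 1, and the invariant factors of ∂_1 are all 1, so H_0 = Z.
  H_1: rank ker ∂_1 − rank ∂_2 = (5 − 4) − 0 = 1, and there is no ∂_2, so H_1 = Z.

(K is a triangulation of the circle S^1.)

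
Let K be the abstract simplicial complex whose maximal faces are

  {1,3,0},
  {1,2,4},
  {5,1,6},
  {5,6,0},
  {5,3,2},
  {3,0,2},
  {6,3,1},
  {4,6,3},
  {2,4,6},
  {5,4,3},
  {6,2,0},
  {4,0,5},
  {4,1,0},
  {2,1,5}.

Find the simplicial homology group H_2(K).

H_2 ≅ Z.

Fix the vertex order 0 < 1 < 2 < 3 < 4 < 5 < 6 and write every simplex with vertices in increasing order. Then dim K = 2 and the simplices of K are:

  0-simplices (7): [0], [1], [2], [3], [4], [5], [6]
  1-simplices (21): [0,1], [0,2], [0,3], [0,4], [0,5], [0,6], [1,2], [1,3], [1,4], [1,5], [1,6], [2,3], [2,4], [2,5], [2,6], [3,4], [3,5], [3,6], [4,5], [4,6], [5,6]
  2-simplices (14): [0,1,3], [0,1,4], [0,2,3], [0,2,6], [0,4,5], [0,5,6], [1,2,4], [1,2,5], [1,3,6], [1,5,6], [2,3,5], [2,4,6], [3,4,5], [3,4,6]

giving chain groups C_0 ≅ Z^7, C_1 ≅ Z^21, C_2 ≅ Z^14.

Boundary ∂_1: C_1 → C_0 is given by ∂[p,q] = [q] − [p]. For instance
  ∂[2,6] = [6] − [2].
This gives a 7×21 integer matrix of rank 6; reducing to Smith normal form yields diagonal entries (1,1,1,1,1,1).

∂_2: C_2 → C_1 maps a triangle to the signed sum of its edges. For instance
  ∂[0,1,3] = [1,3] − [0,3] + [0,1],
  ∂[2,4,6] = [4,6] − [2,6] + [2,4].
The resulting 21×14 matrix has rank 13, and its Smith normal form has invariant factors (1,1,1,1,1,1,1,1,1,1,1,1,1).

Reading off H_k = ker ∂_k / im ∂_{k+1}:

  H_2: rank ker ∂_2 − rank ∂_3 = (14 − 13) − 0 = 1, and there is no ∂_3, so H_2 ≅ Z.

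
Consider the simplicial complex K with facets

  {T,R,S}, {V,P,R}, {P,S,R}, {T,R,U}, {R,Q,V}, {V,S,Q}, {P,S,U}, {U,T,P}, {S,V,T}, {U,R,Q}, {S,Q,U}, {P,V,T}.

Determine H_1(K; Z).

Take the total order P < Q < R < S < T < U < V on the vertex set. Then K (dimension 2) consists of the simplices:

  0-simplices (7): P, Q, R, S, T, U, V
  1-simplices (18): PR, PS, PT, PU, PV, QR, QS, QU, QV, RS, RT, RU, RV, ST, SU, SV, TU, TV
  2-simplices (12): PRS, PRV, PSU, PTU, PTV, QRU, QRV, QSU, QSV, RST, RTU, STV

so the chain groups are C_0 ≅ Z^7, C_1 ≅ Z^18, C_2 ≅ Z^12.

The boundary map ∂_1: C_1 → C_0 sends each edge [p,q] (with p < q) to q − p. For instance
  ∂ST = T − S.
The resulting 7×18 matrix has rank 6, and its Smith normal form has invariant factors (1,1,1,1,1,1).

Boundary ∂_2: C_2 → C_1 acts by ∂[p,q,r] = [q,r] − [p,r] + [p,q]. For instance
  ∂PRS = RS − PS + PR,
  ∂QRU = RU − QU + QR.
The 18×12 boundary matrix has rank 12 and Smith normal form diag(1,1,1,1,1,1,1,1,1,1,1,2).

Now H_k = ker ∂_k / im ∂_{k+1}, so:

  H_1: rank ker ∂_1 − rank ∂_2 = (18 − 6) − 12 = 0, and ∂_2 has invariant factor 2 > 1, so H_1 = Z/2Z.

H_1 = Z/2Z.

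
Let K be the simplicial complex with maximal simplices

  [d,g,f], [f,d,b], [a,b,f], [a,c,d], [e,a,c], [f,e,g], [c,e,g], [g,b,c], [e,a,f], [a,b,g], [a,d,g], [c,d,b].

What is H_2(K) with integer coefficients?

H_2 = 0.

Fix the vertex order a < b < c < d < e < f < g and write every simplex with vertices in increasing order. Then dim K = 2 and the simplices of K are:

  0-simplices (7): a, b, c, d, e, f, g
  1-simplices (18): ab, ac, ad, ae, af, ag, bc, bd, bf, bg, cd, ce, cg, df, dg, ef, eg, fg
  2-simplices (12): abf, abg, acd, ace, adg, aef, bcd, bcg, bdf, ceg, dfg, efg

giving chain groups C_0 ≅ Z^7, C_1 ≅ Z^18, C_2 ≅ Z^12.

∂_1: C_1 → C_0 maps an edge to its endpoints' difference, ∂[p,q] = q − p. For instance
  ∂ef = f − e.
The 7×18 boundary matrix has rank 6 and Smith normal form diag(1,1,1,1,1,1).

∂_2: C_2 → C_1 maps a triangle to the signed sum of its edges. For instance
  ∂abf = bf − af + ab,
  ∂efg = fg − eg + ef.
As a 18×12 matrix over Z this has rank 12, with invariant factors (1,1,1,1,1,1,1,1,1,1,1,2).

Reading off H_k = ker ∂_k / im ∂_{k+1}:

  H_2: rank ker ∂_2 − rank ∂_3 = (12 − 12) − 0 = 0, and there is no ∂_3, so H_2 ≅ 0.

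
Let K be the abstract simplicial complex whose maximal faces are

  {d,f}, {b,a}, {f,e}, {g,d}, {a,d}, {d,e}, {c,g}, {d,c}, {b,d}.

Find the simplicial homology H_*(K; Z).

H_0 ≅ Z,  H_1 ≅ Z^3.

Order the vertices as a < b < c < d < e < f < g. Listing each simplex with vertices in this order, K has dimension 1 with simplices:

  0-simplices (7): a, b, c, d, e, f, g
  1-simplices (9): ab, ad, bd, cd, cg, de, df, dg, ef

Hence C_0 ≅ Z^7, C_1 ≅ Z^9.

Boundary ∂_1: C_1 → C_0 is given by ∂[p,q] = [q] − [p]. For instance
  ∂ab = b − a.
As a 7×9 matrix over Z this has rank 6, with invariant factors (1,1,1,1,1,1).

Now H_k = ker ∂_k / im ∂_{k+1}, so:

  H_0: rank C_0 − rank ∂_1 = 7 − 6 = 1, and the invariant factors of ∂_1 are all 1, so H_0 ≅ Z.
  H_1: rank ker ∂_1 − rank ∂_2 = (9 − 6) − 0 = 3, and there is no ∂_2, so H_1 ≅ Z^3.

As a check, the Euler characteristic is 7 − 9 = -2, which agrees with 1 − 3 = -2.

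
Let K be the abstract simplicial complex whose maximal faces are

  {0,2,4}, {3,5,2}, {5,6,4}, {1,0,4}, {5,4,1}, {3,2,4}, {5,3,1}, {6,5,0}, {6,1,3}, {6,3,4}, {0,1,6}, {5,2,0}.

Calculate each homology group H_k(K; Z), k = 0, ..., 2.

Fix the vertex order 0 < 1 < 2 < 3 < 4 < 5 < 6 and write every simplex with vertices in increasing order. Then dim K = 2 and the simplices of K are:

  0-simplices (7): [0], [1], [2], [3], [4], [5], [6]
  1-simplices (18): [0,1], [0,2], [0,4], [0,5], [0,6], [1,3], [1,4], [1,5], [1,6], [2,3], [2,4], [2,5], [3,4], [3,5], [3,6], [4,5], [4,6], [5,6]
  2-simplices (12): [0,1,4], [0,1,6], [0,2,4], [0,2,5], [0,5,6], [1,3,5], [1,3,6], [1,4,5], [2,3,4], [2,3,5], [3,4,6], [4,5,6]

so the chain groups are C_0 ≅ Z^7, C_1 ≅ Z^18, C_2 ≅ Z^12.

∂_1: C_1 → C_0 maps an edge to its endpoints' difference, ∂[p,q] = q − p.
The resulting 7×18 matrix has rank 6, and its Smith normal form has invariant factors (1,1,1,1,1,1).

∂_2: C_2 → C_1 acts by ∂[p,q,r] = [q,r] − [p,r] + [p,q]. For instance
  ∂[0,1,6] = [1,6] − [0,6] + [0,1],
  ∂[0,2,5] = [2,5] − [0,5] + [0,2].
The resulting 18×12 matrix has rank 12, and its Smith normal form has invariant factors (1,1,1,1,1,1,1,1,1,1,1,2).

Computing H_k = (kernel of ∂_k) / (image of ∂_{k+1}):

  H_0: rank C_0 − rank ∂_1 = 7 − 6 = 1, and the invariant factors of ∂_1 are all 1, so H_0 = Z.
  H_1: rank ker ∂_1 − rank ∂_2 = (18 − 6) − 12 = 0, and ∂_2 has invariant factor 2 > 1, so H_1 = Z/2Z.
  H_2: rank ker ∂_2 − rank ∂_3 = (12 − 12) − 0 = 0, and there is no ∂_3, so H_2 = 0.

H_0 ≅ Z,  H_1 ≅ Z/2Z,  H_2 = 0.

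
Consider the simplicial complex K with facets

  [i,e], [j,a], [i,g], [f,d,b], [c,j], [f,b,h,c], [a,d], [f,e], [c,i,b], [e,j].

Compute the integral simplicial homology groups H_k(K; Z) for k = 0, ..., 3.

H_0 = Z,  H_1 = Z^3,  H_2 = 0,  H_3 = 0.

Order the vertices as a < b < c < d < e < f < g < h < i < j. Listing each simplex with vertices in this order, K has dimension 3 with simplices:

  0-simplices (10): a, b, c, d, e, f, g, h, i, j
  1-simplices (17): ad, aj, bc, bd, bf, bh, bi, cf, ch, ci, cj, df, ef, ei, ej, fh, gi
  2-simplices (6): bcf, bch, bci, bdf, bfh, cfh
  3-simplices (1): bcfh

giving chain groups C_0 ≅ Z^10, C_1 ≅ Z^17, C_2 ≅ Z^6, C_3 ≅ Z^1.

∂_1: C_1 → C_0 maps an edge to its endpoints' difference, ∂[p,q] = q − p.
The resulting 10×17 matrix has rank 9, and its Smith normal form has invariant factors (1,1,1,1,1,1,1,1,1).

The boundary map ∂_2: C_2 → C_1 acts by ∂[p,q,r] = [q,r] − [p,r] + [p,q]. For instance
  ∂bcf = cf − bf + bc,
  ∂bch = ch − bh + bc.
The 17×6 boundary matrix has rank 5 and Smith normal form diag(1,1,1,1,1).

∂_3: C_3 → C_2 sends each 3-simplex σ to the alternating sum Σ_i (−1)^i (σ with its i-th vertex removed). For instance
  ∂bcfh = cfh − bfh + bch − bcf.
The resulting 6×1 matrix has rank 1, and its Smith normal form has invariant factors (1).

Now H_k = ker ∂_k / im ∂_{k+1}, so:

  H_0: rank C_0 − rank ∂_1 = 10 − 9 = 1, and the invariant factors of ∂_1 are all 1, so H_0 ≅ Z.
  H_1: rank ker ∂_1 − rank ∂_2 = (17 − 9) − 5 = 3, and the invariant factors of ∂_2 are all 1, so H_1 ≅ Z^3.
  H_2: rank ker ∂_2 − rank ∂_3 = (6 − 5) − 1 = 0, and the invariant factors of ∂_3 are all 1, so H_2 ≅ 0.
  H_3: rank ker ∂_3 − rank ∂_4 = (1 − 1) − 0 = 0, and there is no ∂_4, so H_3 ≅ 0.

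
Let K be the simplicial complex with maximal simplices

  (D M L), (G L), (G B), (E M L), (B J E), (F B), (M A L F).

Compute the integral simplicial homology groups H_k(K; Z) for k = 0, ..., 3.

Fix the vertex order A < B < D < E < F < G < J < L < M and write every simplex with vertices in increasing order. Then dim K = 3 and the simplices of K are:

  0-simplices (9): A, B, D, E, F, G, J, L, M
  1-simplices (16): AF, AL, AM, BE, BF, BG, BJ, DL, DM, EJ, EL, EM, FL, FM, GL, LM
  2-simplices (7): AFL, AFM, ALM, BEJ, DLM, ELM, FLM
  3-simplices (1): AFLM

giving chain groups C_0 ≅ Z^9, C_1 ≅ Z^16, C_2 ≅ Z^7, C_3 ≅ Z^1.

Boundary ∂_1: C_1 → C_0 maps an edge to its endpoints' difference, ∂[p,q] = q − p.
The resulting 9×16 matrix has rank 8, and its Smith normal form has invariant factors (1,1,1,1,1,1,1,1).

Boundary ∂_2: C_2 → C_1 sends each 2-simplex [p,q,r] to [q,r] − [p,r] + [p,q]. For instance
  ∂BEJ = EJ − BJ + BE,
  ∂AFL = FL − AL + AF.
The 16×7 boundary matrix has rank 6 and Smith normal form diag(1,1,1,1,1,1).

The boundary map ∂_3: C_3 → C_2 sends each 3-simplex σ to the alternating sum Σ_i (−1)^i (σ with its i-th vertex removed). For instance
  ∂AFLM = FLM − ALM + AFM − AFL.
This gives a 7×1 integer matrix of rank 1; reducing to Smith normal form yields diagonal entries (1).

Computing H_k = (kernel of ∂_k) / (image of ∂_{k+1}):

  H_0: rank C_0 − rank ∂_1 = 9 − 8 = 1, and the invariant factors of ∂_1 are all 1, so H_0 ≅ Z.
  H_1: rank ker ∂_1 − rank ∂_2 = (16 − 8) − 6 = 2, and the invariant factors of ∂_2 are all 1, so H_1 ≅ Z^2.
  H_2: rank ker ∂_2 − rank ∂_3 = (7 − 6) − 1 = 0, and the invariant factors of ∂_3 are all 1, so H_2 ≅ 0.
  H_3: rank ker ∂_3 − rank ∂_4 = (1 − 1) − 0 = 0, and there is no ∂_4, so H_3 ≅ 0.

H_0 = Z,  H_1 = Z^2,  H_2 = 0,  H_3 = 0.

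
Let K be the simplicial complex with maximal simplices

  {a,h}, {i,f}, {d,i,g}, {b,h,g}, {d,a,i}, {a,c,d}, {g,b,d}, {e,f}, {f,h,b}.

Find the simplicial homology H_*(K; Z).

Take the total order a < b < c < d < e < f < g < h < i on the vertex set. Then K (dimension 2) consists of the simplices:

  0-simplices (9): a, b, c, d, e, f, g, h, i
  1-simplices (16): ac, ad, ah, ai, bd, bf, bg, bh, cd, dg, di, ef, fh, fi, gh, gi
  2-simplices (6): acd, adi, bdg, bfh, bgh, dgi

Hence C_0 ≅ Z^9, C_1 ≅ Z^16, C_2 ≅ Z^6.

Boundary ∂_1: C_1 → C_0 sends each edge [p,q] (with p < q) to q − p.
This gives a 9×16 integer matrix of rank 8; reducing to Smith normal form yields diagonal entries (1,1,1,1,1,1,1,1).

The boundary map ∂_2: C_2 → C_1 maps a triangle to the signed sum of its edges. For instance
  ∂adi = di − ai + ad,
  ∂acd = cd − ad + ac.
As a 16×6 matrix over Z this has rank 6, with invariant factors (1,1,1,1,1,1).

From H_k ≅ ker(∂_k) / im(∂_{k+1}) we obtain:

  H_0: rank C_0 − rank ∂_1 = 9 − 8 = 1, and the invariant factors of ∂_1 are all 1, so H_0 ≅ Z.
  H_1: rank ker ∂_1 − rank ∂_2 = (16 − 8) − 6 = 2, and the invariant factors of ∂_2 are all 1, so H_1 ≅ Z^2.
  H_2: rank ker ∂_2 − rank ∂_3 = (6 − 6) − 0 = 0, and there is no ∂_3, so H_2 ≅ 0.

H_0 ≅ Z,  H_1 ≅ Z^2,  H_2 = 0.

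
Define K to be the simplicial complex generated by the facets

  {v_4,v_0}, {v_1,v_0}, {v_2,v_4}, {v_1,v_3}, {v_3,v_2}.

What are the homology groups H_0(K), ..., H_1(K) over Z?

H_0 ≅ Z,  H_1 ≅ Z.

Fix the vertex order v_0 < v_1 < v_2 < v_3 < v_4 and write every simplex with vertices in increasing order. Then dim K = 1 and the simplices of K are:

  0-simplices (5): [v_0], [v_1], [v_2], [v_3], [v_4]
  1-simplices (5): [v_0,v_1], [v_0,v_4], [v_1,v_3], [v_2,v_3], [v_2,v_4]

so the chain groups are C_0 ≅ Z^5, C_1 ≅ Z^5.

The boundary map ∂_1: C_1 → C_0 is given by ∂[p,q] = [q] − [p]. For instance
  ∂[v_1,v_3] = [v_3] − [v_1].
The 5×5 boundary matrix has rank 4 and Smith normal form diag(1,1,1,1).

Computing H_k = (kernel of ∂_k) / (image of ∂_{k+1}):

  H_0: rank C_0 − rank ∂_1 = 5 − 4 = 1, and the invariant factors of ∂_1 are all 1, so H_0 = Z.
  H_1: rank ker ∂_1 − rank ∂_2 = (5 − 4) − 0 = 1, and there is no ∂_2, so H_1 = Z.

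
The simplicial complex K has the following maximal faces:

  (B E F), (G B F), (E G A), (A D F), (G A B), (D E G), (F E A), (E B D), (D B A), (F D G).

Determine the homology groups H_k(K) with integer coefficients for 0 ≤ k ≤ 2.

K has 6 vertices, 15 edges, 10 triangles.
rank ∂_0 = 0, rank ∂_1 = 5 ⇒ b_0 = 6 − 0 − 5 = 1; all invariant factors of ∂_1 are 1 so no torsion. So H_0 ≅ Z.
rank ∂_1 = 5, rank ∂_2 = 10 ⇒ b_1 = 15 − 5 − 10 = 0; ∂_2 has invariant factor(s) [2] giving torsion. So H_1 ≅ Z_2.
rank ∂_2 = 10, rank ∂_3 = 0 ⇒ b_2 = 10 − 10 − 0 = 0. So H_2 ≅ 0.

H_0 = Z,  H_1 = Z_2,  H_2 = 0.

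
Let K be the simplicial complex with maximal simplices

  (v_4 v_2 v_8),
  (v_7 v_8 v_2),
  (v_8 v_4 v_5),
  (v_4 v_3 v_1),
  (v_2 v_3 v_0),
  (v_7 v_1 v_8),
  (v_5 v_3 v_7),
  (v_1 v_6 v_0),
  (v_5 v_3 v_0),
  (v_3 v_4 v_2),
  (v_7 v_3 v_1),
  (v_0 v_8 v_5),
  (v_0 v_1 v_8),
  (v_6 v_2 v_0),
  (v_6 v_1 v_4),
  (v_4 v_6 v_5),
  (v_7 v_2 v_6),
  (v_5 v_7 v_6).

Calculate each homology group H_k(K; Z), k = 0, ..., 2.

Order the vertices as v_0 < v_1 < v_2 < v_3 < v_4 < v_5 < v_6 < v_7 < v_8. Listing each simplex with vertices in this order, K has dimension 2 with simplices:

  0-simplices (9): [v_0], [v_1], [v_2], [v_3], [v_4], [v_5], [v_6], [v_7], [v_8]
  1-simplices (27): (27 of them)
  2-simplices (18): (18 of them)

giving chain groups C_0 ≅ Z^9, C_1 ≅ Z^27, C_2 ≅ Z^18.

Boundary ∂_1: C_1 → C_0 maps an edge to its endpoints' difference, ∂[p,q] = q − p.
The resulting 9×27 matrix has rank 8, and its Smith normal form has invariant factors (1,1,1,1,1,1,1,1).

∂_2: C_2 → C_1 acts by ∂[p,q,r] = [q,r] − [p,r] + [p,q]. For instance
  ∂[v_0,v_2,v_6] = [v_2,v_6] − [v_0,v_6] + [v_0,v_2],
  ∂[v_2,v_7,v_8] = [v_7,v_8] − [v_2,v_8] + [v_2,v_7].
This gives a 27×18 integer matrix of rank 17; reducing to Smith normal form yields diagonal entries (1,1,1,1,1,1,1,1,1,1,1,1,1,1,1,1,1).

From H_k ≅ ker(∂_k) / im(∂_{k+1}) we obtain:

  H_0: rank C_0 − rank ∂_1 = 9 − 8 = 1, and the invariant factors of ∂_1 are all 1, so H_0 = Z.
  H_1: rank ker ∂_1 − rank ∂_2 = (27 − 8) − 17 = 2, and the invariant factors of ∂_2 are all 1, so H_1 = Z^2.
  H_2: rank ker ∂_2 − rank ∂_3 = (18 − 17) − 0 = 1, and there is no ∂_3, so H_2 = Z.

H_0 = Z,  H_1 = Z^2,  H_2 = Z.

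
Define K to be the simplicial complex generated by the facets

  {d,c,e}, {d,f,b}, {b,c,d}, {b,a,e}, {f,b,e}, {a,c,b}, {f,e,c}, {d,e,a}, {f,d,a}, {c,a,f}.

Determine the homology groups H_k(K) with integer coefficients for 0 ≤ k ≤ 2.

H_0 ≅ Z,  H_1 ≅ Z/2,  H_2 = 0.

K has 6 vertices, 15 edges, 10 triangles.
rank ∂_0 = 0, rank ∂_1 = 5 ⇒ b_0 = 6 − 0 − 5 = 1; all invariant factors of ∂_1 are 1 so no torsion. So H_0 ≅ Z.
rank ∂_1 = 5, rank ∂_2 = 10 ⇒ b_1 = 15 − 5 − 10 = 0; ∂_2 has invariant factor(s) [2] giving torsion. So H_1 ≅ Z/2.
rank ∂_2 = 10, rank ∂_3 = 0 ⇒ b_2 = 10 − 10 − 0 = 0. So H_2 ≅ 0.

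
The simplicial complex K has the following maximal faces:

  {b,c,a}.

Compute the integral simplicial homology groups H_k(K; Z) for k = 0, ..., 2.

Order the vertices as a < b < c. Listing each simplex with vertices in this order, K has dimension 2 with simplices:

  0-simplices (3): a, b, c
  1-simplices (3): ab, ac, bc
  2-simplices (1): abc

so the chain groups are C_0 ≅ Z^3, C_1 ≅ Z^3, C_2 ≅ Z^1.

∂_1: C_1 → C_0 maps an edge to its endpoints' difference, ∂[p,q] = q − p. For instance
  ∂ac = c − a.
This gives a 3×3 integer matrix of rank 2; reducing to Smith normal form yields diagonal entries (1,1).

∂_2: C_2 → C_1 acts by ∂[p,q,r] = [q,r] − [p,r] + [p,q]. For instance
  ∂abc = bc − ac + ab.
The 3×1 boundary matrix has rank 1 and Smith normal form diag(1).

Now H_k = ker ∂_k / im ∂_{k+1}, so:

  H_0: rank C_0 − rank ∂_1 = 3 − 2 = 1, and the invariant factors of ∂_1 are all 1, so H_0 = Z.
  H_1: rank ker ∂_1 − rank ∂_2 = (3 − 2) − 1 = 0, and the invariant factors of ∂_2 are all 1, so H_1 = 0.
  H_2: rank ker ∂_2 − rank ∂_3 = (1 − 1) − 0 = 0, and there is no ∂_3, so H_2 = 0.

As a check, the Euler characteristic is 3 − 3 + 1 = 1, which agrees with 1 − 0 + 0 = 1.
(K is a triangulation of the 2-simplex.)

H_0 ≅ Z,  H_1 = 0,  H_2 = 0.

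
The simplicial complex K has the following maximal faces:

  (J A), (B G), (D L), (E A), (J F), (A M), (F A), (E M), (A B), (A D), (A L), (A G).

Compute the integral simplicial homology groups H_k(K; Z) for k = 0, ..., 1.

H_0 = Z,  H_1 = Z^4.

We work with the vertex ordering A < B < D < E < F < G < J < L < M. The simplices of K, each written with vertices in increasing order, are:

  0-simplices (9): A, B, D, E, F, G, J, L, M
  1-simplices (12): AB, AD, AE, AF, AG, AJ, AL, AM, BG, DL, EM, FJ

Hence C_0 ≅ Z^9, C_1 ≅ Z^12.

Boundary ∂_1: C_1 → C_0 maps an edge to its endpoints' difference, ∂[p,q] = q − p. For instance
  ∂AL = L − A.
The resulting 9×12 matrix has rank 8, and its Smith normal form has invariant factors (1,1,1,1,1,1,1,1).

Now H_k = ker ∂_k / im ∂_{k+1}, so:

  H_0: rank C_0 − rank ∂_1 = 9 − 8 = 1, and the invariant factors of ∂_1 are all 1, so H_0 = Z.
  H_1: rank ker ∂_1 − rank ∂_2 = (12 − 8) − 0 = 4, and there is no ∂_2, so H_1 = Z^4.

(K is a triangulation of a wedge of 4 circles.)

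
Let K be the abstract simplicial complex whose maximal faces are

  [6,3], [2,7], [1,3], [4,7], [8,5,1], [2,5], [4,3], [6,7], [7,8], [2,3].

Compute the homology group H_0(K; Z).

H_0 = Z.

Take the total order 1 < 2 < 3 < 4 < 5 < 6 < 7 < 8 on the vertex set. Then K (dimension 2) consists of the simplices:

  0-simplices (8): [1], [2], [3], [4], [5], [6], [7], [8]
  1-simplices (12): [1,3], [1,5], [1,8], [2,3], [2,5], [2,7], [3,4], [3,6], [4,7], [5,8], [6,7], [7,8]
  2-simplices (1): [1,5,8]

so the chain groups are C_0 ≅ Z^8, C_1 ≅ Z^12, C_2 ≅ Z^1.

The boundary map ∂_1: C_1 → C_0 sends each edge [p,q] (with p < q) to q − p. For instance
  ∂[2,7] = [7] − [2].
The resulting 8×12 matrix has rank 7, and its Smith normal form has invariant factors (1,1,1,1,1,1,1).

The boundary map ∂_2: C_2 → C_1 maps a triangle to the signed sum of its edges. For instance
  ∂[1,5,8] = [5,8] − [1,8] + [1,5].
The resulting 12×1 matrix has rank 1, and its Smith normal form has invariant factors (1).

Reading off H_k = ker ∂_k / im ∂_{k+1}:

  H_0: rank C_0 − rank ∂_1 = 8 − 7 = 1, and the invariant factors of ∂_1 are all 1, so H_0 ≅ Z.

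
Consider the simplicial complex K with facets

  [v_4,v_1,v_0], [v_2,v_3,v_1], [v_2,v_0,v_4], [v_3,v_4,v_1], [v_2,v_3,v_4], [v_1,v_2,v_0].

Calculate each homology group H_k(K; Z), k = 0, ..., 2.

H_0 ≅ Z,  H_1 = 0,  H_2 ≅ Z.

We work with the vertex ordering v_0 < v_1 < v_2 < v_3 < v_4. The simplices of K, each written with vertices in increasing order, are:

  0-simplices (5): [v_0], [v_1], [v_2], [v_3], [v_4]
  1-simplices (9): [v_0,v_1], [v_0,v_2], [v_0,v_4], [v_1,v_2], [v_1,v_3], [v_1,v_4], [v_2,v_3], [v_2,v_4], [v_3,v_4]
  2-simplices (6): [v_0,v_1,v_2], [v_0,v_1,v_4], [v_0,v_2,v_4], [v_1,v_2,v_3], [v_1,v_3,v_4], [v_2,v_3,v_4]

so the chain groups are C_0 ≅ Z^5, C_1 ≅ Z^9, C_2 ≅ Z^6.

Boundary ∂_1: C_1 → C_0 sends each edge [p,q] (with p < q) to q − p. For instance
  ∂[v_1,v_2] = [v_2] − [v_1].
The 5×9 boundary matrix has rank 4 and Smith normal form diag(1,1,1,1).

∂_2: C_2 → C_1 sends each 2-simplex [p,q,r] to [q,r] − [p,r] + [p,q]. For instance
  ∂[v_0,v_2,v_4] = [v_2,v_4] − [v_0,v_4] + [v_0,v_2],
  ∂[v_2,v_3,v_4] = [v_3,v_4] − [v_2,v_4] + [v_2,v_3].
The resulting 9×6 matrix has rank 5, and its Smith normal form has invariant factors (1,1,1,1,1).

Now H_k = ker ∂_k / im ∂_{k+1}, so:

  H_0: rank C_0 − rank ∂_1 = 5 − 4 = 1, and the invariant factors of ∂_1 are all 1, so H_0 ≅ Z.
  H_1: rank ker ∂_1 − rank ∂_2 = (9 − 4) − 5 = 0, and the invariant factors of ∂_2 are all 1, so H_1 ≅ 0.
  H_2: rank ker ∂_2 − rank ∂_3 = (6 − 5) − 0 = 1, and there is no ∂_3, so H_2 ≅ Z.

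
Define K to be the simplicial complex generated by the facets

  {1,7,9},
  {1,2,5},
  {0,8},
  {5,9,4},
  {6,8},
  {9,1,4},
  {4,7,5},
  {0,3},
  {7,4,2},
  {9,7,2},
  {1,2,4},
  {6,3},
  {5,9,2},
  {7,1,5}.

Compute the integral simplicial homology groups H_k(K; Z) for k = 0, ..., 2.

Order the vertices as 0 < 1 < 2 < 3 < 4 < 5 < 6 < 7 < 8 < 9. Listing each simplex with vertices in this order, K has dimension 2 with simplices:

  0-simplices (10): [0], [1], [2], [3], [4], [5], [6], [7], [8], [9]
  1-simplices (19): [0,3], [0,8], [1,2], [1,4], [1,5], [1,7], [1,9], [2,4], [2,5], [2,7], [2,9], [3,6], [4,5], [4,7], [4,9], [5,7], [5,9], [6,8], [7,9]
  2-simplices (10): [1,2,4], [1,2,5], [1,4,9], [1,5,7], [1,7,9], [2,4,7], [2,5,9], [2,7,9], [4,5,7], [4,5,9]

giving chain groups C_0 ≅ Z^10, C_1 ≅ Z^19, C_2 ≅ Z^10.

The boundary map ∂_1: C_1 → C_0 is given by ∂[p,q] = [q] − [p].
The resulting 10×19 matrix has rank 8, and its Smith normal form has invariant factors (1,1,1,1,1,1,1,1).

The boundary map ∂_2: C_2 → C_1 acts by ∂[p,q,r] = [q,r] − [p,r] + [p,q]. For instance
  ∂[1,7,9] = [7,9] − [1,9] + [1,7],
  ∂[4,5,9] = [5,9] − [4,9] + [4,5].
The 19×10 boundary matrix has rank 10 and Smith normal form diag(1,1,1,1,1,1,1,1,1,2).

Computing H_k = (kernel of ∂_k) / (image of ∂_{k+1}):

  H_0: rank C_0 − rank ∂_1 = 10 − 8 = 2, and the invariant factors of ∂_1 are all 1, so H_0 ≅ Z^2.
  H_1: rank ker ∂_1 − rank ∂_2 = (19 − 8) − 10 = 1, and ∂_2 has invariant factor 2 > 1, so H_1 ≅ Z ⊕ Z/2.
  H_2: rank ker ∂_2 − rank ∂_3 = (10 − 10) − 0 = 0, and there is no ∂_3, so H_2 ≅ 0.

As a check, the Euler characteristic is 10 − 19 + 10 = 1, which agrees with 2 − 1 + 0 = 1.

H_0 = Z^2,  H_1 = Z ⊕ Z/2,  H_2 = 0.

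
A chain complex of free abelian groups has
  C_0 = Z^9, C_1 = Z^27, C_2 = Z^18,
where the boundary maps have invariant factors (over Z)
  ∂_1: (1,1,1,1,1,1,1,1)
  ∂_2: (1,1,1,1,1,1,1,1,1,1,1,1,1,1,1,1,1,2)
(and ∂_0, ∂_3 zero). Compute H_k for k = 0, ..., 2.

H_0 ≅ Z,  H_1 ≅ Z ⊕ Z/2Z,  H_2 = 0.

H_0: b_0 = 9 − 0 − 8 = 1; torsion from ∂_1 factors > 1: none. So H_0 ≅ Z.
H_1: b_1 = 27 − 8 − 18 = 1; torsion from ∂_2 factors > 1: [2]. So H_1 ≅ Z ⊕ Z/2Z.
H_2: b_2 = 18 − 18 − 0 = 0; torsion from ∂_3 factors > 1: none. So H_2 ≅ 0.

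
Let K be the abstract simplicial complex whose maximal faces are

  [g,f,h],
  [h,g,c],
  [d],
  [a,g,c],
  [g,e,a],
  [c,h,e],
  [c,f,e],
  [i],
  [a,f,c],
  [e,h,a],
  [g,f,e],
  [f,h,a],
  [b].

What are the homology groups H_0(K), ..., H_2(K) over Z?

Order the vertices as a < b < c < d < e < f < g < h < i. Listing each simplex with vertices in this order, K has dimension 2 with simplices:

  0-simplices (9): a, b, c, d, e, f, g, h, i
  1-simplices (15): ac, ae, af, ag, ah, ce, cf, cg, ch, ef, eg, eh, fg, fh, gh
  2-simplices (10): acf, acg, aeg, aeh, afh, cef, ceh, cgh, efg, fgh

so the chain groups are C_0 ≅ Z^9, C_1 ≅ Z^15, C_2 ≅ Z^10.

Boundary ∂_1: C_1 → C_0 sends each edge [p,q] (with p < q) to q − p. For instance
  ∂ef = f − e.
As a 9×15 matrix over Z this has rank 5, with invariant factors (1,1,1,1,1).

The boundary map ∂_2: C_2 → C_1 acts by ∂[p,q,r] = [q,r] − [p,r] + [p,q]. For instance
  ∂afh = fh − ah + af,
  ∂aeh = eh − ah + ae.
This gives a 15×10 integer matrix of rank 10; reducing to Smith normal form yields diagonal entries (1,1,1,1,1,1,1,1,1,2).

Reading off H_k = ker ∂_k / im ∂_{k+1}:

  H_0: rank C_0 − rank ∂_1 = 9 − 5 = 4, and the invariant factors of ∂_1 are all 1, so H_0 = Z^4.
  H_1: rank ker ∂_1 − rank ∂_2 = (15 − 5) − 10 = 0, and ∂_2 has invariant factor 2 > 1, so H_1 = Z_2.
  H_2: rank ker ∂_2 − rank ∂_3 = (10 − 10) − 0 = 0, and there is no ∂_3, so H_2 = 0.

As a check, the Euler characteristic is 9 − 15 + 10 = 4, which agrees with 4 − 0 + 0 = 4.
(K is a triangulation of the disjoint union of the real projective plane RP^2 and a set of 3 points.)

H_0 ≅ Z^4,  H_1 ≅ Z_2,  H_2 = 0.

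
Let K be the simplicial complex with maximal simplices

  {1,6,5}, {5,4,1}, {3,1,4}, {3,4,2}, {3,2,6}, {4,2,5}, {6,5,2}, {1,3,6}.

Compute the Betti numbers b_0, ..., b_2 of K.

b_0 = 1, b_1 = 0, b_2 = 1.

Fix the vertex order 1 < 2 < 3 < 4 < 5 < 6 and write every simplex with vertices in increasing order. Then dim K = 2 and the simplices of K are:

  0-simplices (6): [1], [2], [3], [4], [5], [6]
  1-simplices (12): [1,3], [1,4], [1,5], [1,6], [2,3], [2,4], [2,5], [2,6], [3,4], [3,6], [4,5], [5,6]
  2-simplices (8): [1,3,4], [1,3,6], [1,4,5], [1,5,6], [2,3,4], [2,3,6], [2,4,5], [2,5,6]

giving chain groups C_0 ≅ Z^6, C_1 ≅ Z^12, C_2 ≅ Z^8.

∂_1: C_1 → C_0 is given by ∂[p,q] = [q] − [p].
This gives a 6×12 integer matrix of rank 5; reducing to Smith normal form yields diagonal entries (1,1,1,1,1).

∂_2: C_2 → C_1 acts by ∂[p,q,r] = [q,r] − [p,r] + [p,q]. For instance
  ∂[1,3,6] = [3,6] − [1,6] + [1,3],
  ∂[1,3,4] = [3,4] − [1,4] + [1,3].
As a 12×8 matrix over Z this has rank 7, with invariant factors (1,1,1,1,1,1,1).

Computing H_k = (kernel of ∂_k) / (image of ∂_{k+1}):

  H_0: rank C_0 − rank ∂_1 = 6 − 5 = 1, and the invariant factors of ∂_1 are all 1, so H_0 ≅ Z.
  H_1: rank ker ∂_1 − rank ∂_2 = (12 − 5) − 7 = 0, and the invariant factors of ∂_2 are all 1, so H_1 ≅ 0.
  H_2: rank ker ∂_2 − rank ∂_3 = (8 − 7) − 0 = 1, and there is no ∂_3, so H_2 ≅ Z.

Hence the Betti numbers are b_0 = 1, b_1 = 0, b_2 = 1.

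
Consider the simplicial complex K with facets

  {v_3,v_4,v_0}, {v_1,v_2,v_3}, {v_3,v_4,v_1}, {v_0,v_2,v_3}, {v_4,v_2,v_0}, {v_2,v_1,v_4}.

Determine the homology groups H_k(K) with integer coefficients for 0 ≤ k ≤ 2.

H_0 ≅ Z,  H_1 = 0,  H_2 ≅ Z.

Order the vertices as v_0 < v_1 < v_2 < v_3 < v_4. Listing each simplex with vertices in this order, K has dimension 2 with simplices:

  0-simplices (5): [v_0], [v_1], [v_2], [v_3], [v_4]
  1-simplices (9): [v_0,v_2], [v_0,v_3], [v_0,v_4], [v_1,v_2], [v_1,v_3], [v_1,v_4], [v_2,v_3], [v_2,v_4], [v_3,v_4]
  2-simplices (6): [v_0,v_2,v_3], [v_0,v_2,v_4], [v_0,v_3,v_4], [v_1,v_2,v_3], [v_1,v_2,v_4], [v_1,v_3,v_4]

so the chain groups are C_0 ≅ Z^5, C_1 ≅ Z^9, C_2 ≅ Z^6.

The boundary map ∂_1: C_1 → C_0 maps an edge to its endpoints' difference, ∂[p,q] = q − p. For instance
  ∂[v_0,v_4] = [v_4] − [v_0].
The 5×9 boundary matrix has rank 4 and Smith normal form diag(1,1,1,1).

Boundary ∂_2: C_2 → C_1 maps a triangle to the signed sum of its edges. For instance
  ∂[v_0,v_2,v_4] = [v_2,v_4] − [v_0,v_4] + [v_0,v_2],
  ∂[v_1,v_3,v_4] = [v_3,v_4] − [v_1,v_4] + [v_1,v_3].
This gives a 9×6 integer matrix of rank 5; reducing to Smith normal form yields diagonal entries (1,1,1,1,1).

Reading off H_k = ker ∂_k / im ∂_{k+1}:

  H_0: rank C_0 − rank ∂_1 = 5 − 4 = 1, and the invariant factors of ∂_1 are all 1, so H_0 ≅ Z.
  H_1: rank ker ∂_1 − rank ∂_2 = (9 − 4) − 5 = 0, and the invariant factors of ∂_2 are all 1, so H_1 ≅ 0.
  H_2: rank ker ∂_2 − rank ∂_3 = (6 − 5) − 0 = 1, and there is no ∂_3, so H_2 ≅ Z.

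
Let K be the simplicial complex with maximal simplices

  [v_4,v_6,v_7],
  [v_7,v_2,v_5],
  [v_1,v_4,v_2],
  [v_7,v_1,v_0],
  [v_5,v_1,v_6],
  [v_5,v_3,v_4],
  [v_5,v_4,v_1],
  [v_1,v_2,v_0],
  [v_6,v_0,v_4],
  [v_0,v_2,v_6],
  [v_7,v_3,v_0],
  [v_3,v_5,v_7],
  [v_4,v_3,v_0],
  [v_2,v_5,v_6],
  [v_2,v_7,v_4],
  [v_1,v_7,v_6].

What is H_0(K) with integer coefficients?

H_0 ≅ Z.

Take the total order v_0 < v_1 < v_2 < v_3 < v_4 < v_5 < v_6 < v_7 on the vertex set. Then K (dimension 2) consists of the simplices:

  0-simplices (8): [v_0], [v_1], [v_2], [v_3], [v_4], [v_5], [v_6], [v_7]
  1-simplices (24): (24 of them)
  2-simplices (16): (16 of them)

so the chain groups are C_0 ≅ Z^8, C_1 ≅ Z^24, C_2 ≅ Z^16.

The boundary map ∂_1: C_1 → C_0 sends each edge [p,q] (with p < q) to q − p.
The resulting 8×24 matrix has rank 7, and its Smith normal form has invariant factors (1,1,1,1,1,1,1).

∂_2: C_2 → C_1 sends each 2-simplex [p,q,r] to [q,r] − [p,r] + [p,q]. For instance
  ∂[v_0,v_1,v_2] = [v_1,v_2] − [v_0,v_2] + [v_0,v_1],
  ∂[v_1,v_5,v_6] = [v_5,v_6] − [v_1,v_6] + [v_1,v_5].
The 24×16 boundary matrix has rank 15 and Smith normal form diag(1,1,1,1,1,1,1,1,1,1,1,1,1,1,1).

Reading off H_k = ker ∂_k / im ∂_{k+1}:

  H_0: rank C_0 − rank ∂_1 = 8 − 7 = 1, and the invariant factors of ∂_1 are all 1, so H_0 = Z.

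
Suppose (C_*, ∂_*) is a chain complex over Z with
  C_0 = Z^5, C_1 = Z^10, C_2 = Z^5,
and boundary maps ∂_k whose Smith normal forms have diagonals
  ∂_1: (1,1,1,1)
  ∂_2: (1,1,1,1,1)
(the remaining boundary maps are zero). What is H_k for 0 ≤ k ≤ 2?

H_0 = Z,  H_1 = Z,  H_2 = 0.

H_0: b_0 = 5 − 0 − 4 = 1; torsion from ∂_1 factors > 1: none. So H_0 = Z.
H_1: b_1 = 10 − 4 − 5 = 1; torsion from ∂_2 factors > 1: none. So H_1 = Z.
H_2: b_2 = 5 − 5 − 0 = 0; torsion from ∂_3 factors > 1: none. So H_2 = 0.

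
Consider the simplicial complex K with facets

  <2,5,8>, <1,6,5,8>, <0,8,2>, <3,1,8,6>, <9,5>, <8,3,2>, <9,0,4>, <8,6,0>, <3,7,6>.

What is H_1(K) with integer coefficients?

We work with the vertex ordering 0 < 1 < 2 < 3 < 4 < 5 < 6 < 7 < 8 < 9. The simplices of K, each written with vertices in increasing order, are:

  0-simplices (10): [0], [1], [2], [3], [4], [5], [6], [7], [8], [9]
  1-simplices (21): [0,2], [0,4], [0,6], [0,8], [0,9], [1,3], [1,5], [1,6], [1,8], [2,3], [2,5], [2,8], [3,6], [3,7], [3,8], [4,9], [5,6], [5,8], [5,9], [6,7], [6,8]
  2-simplices (13): [0,2,8], [0,4,9], [0,6,8], [1,3,6], [1,3,8], [1,5,6], [1,5,8], [1,6,8], [2,3,8], [2,5,8], [3,6,7], [3,6,8], [5,6,8]
  3-simplices (2): [1,3,6,8], [1,5,6,8]

giving chain groups C_0 ≅ Z^10, C_1 ≅ Z^21, C_2 ≅ Z^13, C_3 ≅ Z^2.

Boundary ∂_1: C_1 → C_0 is given by ∂[p,q] = [q] − [p]. For instance
  ∂[5,6] = [6] − [5].
The resulting 10×21 matrix has rank 9, and its Smith normal form has invariant factors (1,1,1,1,1,1,1,1,1).

Boundary ∂_2: C_2 → C_1 acts by ∂[p,q,r] = [q,r] − [p,r] + [p,q]. For instance
  ∂[3,6,8] = [6,8] − [3,8] + [3,6],
  ∂[3,6,7] = [6,7] − [3,7] + [3,6].
As a 21×13 matrix over Z this has rank 11, with invariant factors (1,1,1,1,1,1,1,1,1,1,1).

The boundary map ∂_3: C_3 → C_2 sends each 3-simplex σ to the alternating sum Σ_i (−1)^i (σ with its i-th vertex removed). For instance
  ∂[1,5,6,8] = [5,6,8] − [1,6,8] + [1,5,8] − [1,5,6],
  ∂[1,3,6,8] = [3,6,8] − [1,6,8] + [1,3,8] − [1,3,6].
The resulting 13×2 matrix has rank 2, and its Smith normal form has invariant factors (1,1).

Computing H_k = (kernel of ∂_k) / (image of ∂_{k+1}):

  H_1: rank ker ∂_1 − rank ∂_2 = (21 − 9) − 11 = 1, and the invariant factors of ∂_2 are all 1, so H_1 = Z.

H_1 ≅ Z.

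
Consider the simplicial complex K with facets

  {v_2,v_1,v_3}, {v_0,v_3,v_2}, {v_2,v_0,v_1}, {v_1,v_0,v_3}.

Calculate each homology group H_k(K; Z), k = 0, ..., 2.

Take the total order v_0 < v_1 < v_2 < v_3 on the vertex set. Then K (dimension 2) consists of the simplices:

  0-simplices (4): [v_0], [v_1], [v_2], [v_3]
  1-simplices (6): [v_0,v_1], [v_0,v_2], [v_0,v_3], [v_1,v_2], [v_1,v_3], [v_2,v_3]
  2-simplices (4): [v_0,v_1,v_2], [v_0,v_1,v_3], [v_0,v_2,v_3], [v_1,v_2,v_3]

Hence C_0 ≅ Z^4, C_1 ≅ Z^6, C_2 ≅ Z^4.

The boundary map ∂_1: C_1 → C_0 sends each edge [p,q] (with p < q) to q − p.
The 4×6 boundary matrix has rank 3 and Smith normal form diag(1,1,1).

Boundary ∂_2: C_2 → C_1 acts by ∂[p,q,r] = [q,r] − [p,r] + [p,q]. For instance
  ∂[v_0,v_2,v_3] = [v_2,v_3] − [v_0,v_3] + [v_0,v_2],
  ∂[v_0,v_1,v_3] = [v_1,v_3] − [v_0,v_3] + [v_0,v_1].
This gives a 6×4 integer matrix of rank 3; reducing to Smith normal form yields diagonal entries (1,1,1).

Reading off H_k = ker ∂_k / im ∂_{k+1}:

  H_0: rank C_0 − rank ∂_1 = 4 − 3 = 1, and the invariant factors of ∂_1 are all 1, so H_0 = Z.
  H_1: rank ker ∂_1 − rank ∂_2 = (6 − 3) − 3 = 0, and the invariant factors of ∂_2 are all 1, so H_1 = 0.
  H_2: rank ker ∂_2 − rank ∂_3 = (4 − 3) − 0 = 1, and there is no ∂_3, so H_2 = Z.

As a check, the Euler characteristic is 4 − 6 + 4 = 2, which agrees with 1 − 0 + 1 = 2.

H_0 ≅ Z,  H_1 = 0,  H_2 ≅ Z.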